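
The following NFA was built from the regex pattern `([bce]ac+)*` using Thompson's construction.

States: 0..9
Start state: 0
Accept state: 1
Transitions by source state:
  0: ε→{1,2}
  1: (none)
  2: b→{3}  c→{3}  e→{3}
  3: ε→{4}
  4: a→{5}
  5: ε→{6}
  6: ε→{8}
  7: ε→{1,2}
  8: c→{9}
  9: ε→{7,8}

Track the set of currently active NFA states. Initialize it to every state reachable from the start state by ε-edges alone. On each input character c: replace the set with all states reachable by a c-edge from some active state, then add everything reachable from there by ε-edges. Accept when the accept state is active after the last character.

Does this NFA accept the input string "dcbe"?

start: ε-closure({0}) = {0,1,2}
'd' @ 1: {}  — state set empty
rest 'cbe' ignored (set empty)
end set {} — state 1 not in

Answer: REJECT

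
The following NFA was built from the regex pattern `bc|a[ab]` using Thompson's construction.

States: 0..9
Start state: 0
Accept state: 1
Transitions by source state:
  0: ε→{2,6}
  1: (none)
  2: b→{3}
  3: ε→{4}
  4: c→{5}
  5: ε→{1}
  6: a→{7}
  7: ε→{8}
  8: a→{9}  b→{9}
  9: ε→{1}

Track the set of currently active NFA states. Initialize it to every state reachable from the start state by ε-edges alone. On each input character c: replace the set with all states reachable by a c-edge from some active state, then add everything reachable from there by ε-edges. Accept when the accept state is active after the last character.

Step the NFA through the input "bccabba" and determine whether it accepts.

S₀ = ε-closure({0}) = {0,2,6}
'b' @ 1: {3,4}
'c' @ 2: {1,5}  (accept∈set)
'c' @ 3: {}  — dead — no transitions
rest 'abba' ignored (set empty)
end set {} — state 1 not in

Answer: REJECT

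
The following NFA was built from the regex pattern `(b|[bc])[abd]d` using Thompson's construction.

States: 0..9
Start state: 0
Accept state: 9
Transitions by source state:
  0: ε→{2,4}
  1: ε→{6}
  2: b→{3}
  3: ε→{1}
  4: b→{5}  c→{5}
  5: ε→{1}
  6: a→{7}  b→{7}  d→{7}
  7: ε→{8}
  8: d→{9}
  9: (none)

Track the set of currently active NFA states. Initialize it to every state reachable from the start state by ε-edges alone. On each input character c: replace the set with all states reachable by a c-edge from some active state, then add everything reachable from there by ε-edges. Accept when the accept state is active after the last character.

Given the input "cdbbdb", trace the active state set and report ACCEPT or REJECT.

initial (ε-close {0}): {0,2,4}
'c' @ 1: {1,5,6}
'd' @ 2: {7,8}
'b' @ 3: {}  — no active states
rest 'bdb' ignored (set empty)
after full input: {}  (accept=9 not in)

Answer: REJECT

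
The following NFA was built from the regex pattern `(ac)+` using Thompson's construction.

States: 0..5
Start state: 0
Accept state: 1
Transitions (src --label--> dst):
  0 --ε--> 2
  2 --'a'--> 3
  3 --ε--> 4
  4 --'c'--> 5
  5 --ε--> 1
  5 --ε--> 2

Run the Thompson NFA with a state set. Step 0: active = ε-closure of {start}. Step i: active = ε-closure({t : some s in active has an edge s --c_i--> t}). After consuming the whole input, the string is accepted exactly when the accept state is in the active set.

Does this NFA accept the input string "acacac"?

S₀ = ε-closure({0}) = {0,2}
'a' @ 1: {3,4}
'c' @ 2: {1,2,5}  (accept∈set)
'a' @ 3: {3,4}
'c' @ 4: {1,2,5}  (accept∈set)
'a' @ 5: {3,4}
'c' @ 6: {1,2,5}  (accept∈set)
after full input: {1,2,5}  (accept=1 in)

Answer: ACCEPT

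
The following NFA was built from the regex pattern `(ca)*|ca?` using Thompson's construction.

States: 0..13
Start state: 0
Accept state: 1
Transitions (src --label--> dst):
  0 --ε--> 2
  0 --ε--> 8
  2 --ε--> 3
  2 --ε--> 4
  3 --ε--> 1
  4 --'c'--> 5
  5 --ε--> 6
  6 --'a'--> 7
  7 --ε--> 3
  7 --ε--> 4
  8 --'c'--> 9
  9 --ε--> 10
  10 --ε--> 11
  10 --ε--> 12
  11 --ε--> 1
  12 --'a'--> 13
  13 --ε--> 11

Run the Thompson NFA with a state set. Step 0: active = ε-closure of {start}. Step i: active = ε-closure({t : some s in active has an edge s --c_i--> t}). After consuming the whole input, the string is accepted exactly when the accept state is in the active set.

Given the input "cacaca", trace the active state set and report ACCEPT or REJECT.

Answer: ACCEPT

Trace:
start: ε-closure({0}) = {0,1,2,3,4,8}
'c' @ 1: {1,5,6,9,10,11,12}  ✓accept
'a' @ 2: {1,3,4,7,11,13}  ✓accept
'c' @ 3: {5,6}
'a' @ 4: {1,3,4,7}  ✓accept
'c' @ 5: {5,6}
'a' @ 6: {1,3,4,7}  ✓accept
after full input: {1,3,4,7}  (accept=1 in)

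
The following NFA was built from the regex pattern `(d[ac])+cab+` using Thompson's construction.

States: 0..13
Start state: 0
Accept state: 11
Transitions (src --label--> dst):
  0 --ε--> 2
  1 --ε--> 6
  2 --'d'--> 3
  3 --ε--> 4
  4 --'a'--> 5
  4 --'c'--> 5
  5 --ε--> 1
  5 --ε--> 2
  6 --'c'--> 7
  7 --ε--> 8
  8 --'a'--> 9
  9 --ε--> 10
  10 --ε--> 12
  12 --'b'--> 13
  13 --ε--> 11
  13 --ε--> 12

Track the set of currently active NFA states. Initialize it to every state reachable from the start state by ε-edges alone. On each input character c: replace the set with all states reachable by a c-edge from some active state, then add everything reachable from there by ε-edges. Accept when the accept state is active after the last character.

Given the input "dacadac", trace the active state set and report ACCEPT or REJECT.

S₀ = ε-closure({0}) = {0,2}
'd' @ 1: {3,4}
'a' @ 2: {1,2,5,6}
'c' @ 3: {7,8}
'a' @ 4: {9,10,12}
'd' @ 5: {}  — no active states
rest 'ac' ignored (set empty)
after full input: {}  (accept=11 not in)

Answer: REJECT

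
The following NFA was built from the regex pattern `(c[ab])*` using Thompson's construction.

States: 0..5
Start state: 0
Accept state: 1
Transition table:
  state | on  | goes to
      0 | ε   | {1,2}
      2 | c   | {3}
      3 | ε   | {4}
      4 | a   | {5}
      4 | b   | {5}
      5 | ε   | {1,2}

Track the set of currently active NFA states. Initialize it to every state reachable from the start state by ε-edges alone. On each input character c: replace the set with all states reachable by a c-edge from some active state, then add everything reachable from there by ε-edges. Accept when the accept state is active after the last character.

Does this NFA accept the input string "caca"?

Answer: ACCEPT

Steps:
initial (ε-close {0}): {0,1,2}
'c' @ 1: {3,4}
'a' @ 2: {1,2,5}  [accepting]
'c' @ 3: {3,4}
'a' @ 4: {1,2,5}  [accepting]
final: {1,2,5}; accept 1 in set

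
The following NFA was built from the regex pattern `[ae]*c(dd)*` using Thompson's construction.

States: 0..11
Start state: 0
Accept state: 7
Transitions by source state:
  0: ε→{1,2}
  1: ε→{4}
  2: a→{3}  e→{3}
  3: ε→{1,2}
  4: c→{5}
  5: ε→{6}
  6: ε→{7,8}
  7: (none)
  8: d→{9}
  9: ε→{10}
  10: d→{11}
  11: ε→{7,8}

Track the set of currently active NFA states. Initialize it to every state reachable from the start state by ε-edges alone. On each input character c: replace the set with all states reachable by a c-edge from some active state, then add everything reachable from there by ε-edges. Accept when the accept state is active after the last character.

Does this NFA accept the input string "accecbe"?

S₀ = ε-closure({0}) = {0,1,2,4}
'a' @ 1: {1,2,3,4}
'c' @ 2: {5,6,7,8}  ✓accept
'c' @ 3: {}  — dead — no transitions
rest 'ecbe' ignored (set empty)
final: {}; accept 7 not in set

Answer: REJECT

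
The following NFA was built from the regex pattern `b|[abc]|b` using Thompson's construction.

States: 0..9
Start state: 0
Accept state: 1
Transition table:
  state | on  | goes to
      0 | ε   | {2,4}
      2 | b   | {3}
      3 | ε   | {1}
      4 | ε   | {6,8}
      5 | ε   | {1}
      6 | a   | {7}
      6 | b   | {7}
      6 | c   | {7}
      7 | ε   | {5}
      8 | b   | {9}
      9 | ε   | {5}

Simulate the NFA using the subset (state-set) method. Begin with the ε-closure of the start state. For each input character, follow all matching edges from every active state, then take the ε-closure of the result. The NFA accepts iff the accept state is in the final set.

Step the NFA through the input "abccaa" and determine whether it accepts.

initial (ε-close {0}): {0,2,4,6,8}
'a' @ 1: {1,5,7}  ✓accept
'b' @ 2: {}  — no active states
rest 'ccaa' ignored (set empty)
after full input: {}  (accept=1 not in)

Answer: REJECT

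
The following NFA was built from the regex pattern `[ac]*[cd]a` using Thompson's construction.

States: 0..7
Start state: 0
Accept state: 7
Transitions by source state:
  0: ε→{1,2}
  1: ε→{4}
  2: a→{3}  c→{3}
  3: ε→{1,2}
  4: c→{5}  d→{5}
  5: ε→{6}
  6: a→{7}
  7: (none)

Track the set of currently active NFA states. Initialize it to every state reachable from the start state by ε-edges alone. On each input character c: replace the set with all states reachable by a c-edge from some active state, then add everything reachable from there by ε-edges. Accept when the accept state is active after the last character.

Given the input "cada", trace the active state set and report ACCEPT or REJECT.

start: ε-closure({0}) = {0,1,2,4}
'c' @ 1: {1,2,3,4,5,6}
'a' @ 2: {1,2,3,4,7}  [accepting]
'd' @ 3: {5,6}
'a' @ 4: {7}  [accepting]
final: {7}; accept 7 in set

Answer: ACCEPT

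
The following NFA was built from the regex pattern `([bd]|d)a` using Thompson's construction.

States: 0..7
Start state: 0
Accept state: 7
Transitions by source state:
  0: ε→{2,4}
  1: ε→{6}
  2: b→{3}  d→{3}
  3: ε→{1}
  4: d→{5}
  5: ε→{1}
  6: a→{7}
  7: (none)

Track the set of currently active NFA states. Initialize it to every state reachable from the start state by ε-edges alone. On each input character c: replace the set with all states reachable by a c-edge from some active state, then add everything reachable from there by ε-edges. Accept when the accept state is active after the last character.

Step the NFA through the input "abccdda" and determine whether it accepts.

initial (ε-close {0}): {0,2,4}
'a' @ 1: {}  — no active states
rest 'bccdda' ignored (set empty)
end set {} — state 7 not in

Answer: REJECT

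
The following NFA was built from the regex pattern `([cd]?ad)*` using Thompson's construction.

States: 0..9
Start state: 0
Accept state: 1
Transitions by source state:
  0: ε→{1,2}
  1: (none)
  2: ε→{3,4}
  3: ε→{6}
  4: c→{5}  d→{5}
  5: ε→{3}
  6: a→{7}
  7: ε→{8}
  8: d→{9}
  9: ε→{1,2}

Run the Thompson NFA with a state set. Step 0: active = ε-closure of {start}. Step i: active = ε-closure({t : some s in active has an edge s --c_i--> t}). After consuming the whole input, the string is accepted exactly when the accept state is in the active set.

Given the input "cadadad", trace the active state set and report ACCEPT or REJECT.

Answer: ACCEPT

Steps:
start: ε-closure({0}) = {0,1,2,3,4,6}
'c' @ 1: {3,5,6}
'a' @ 2: {7,8}
'd' @ 3: {1,2,3,4,6,9}  ✓accept
'a' @ 4: {7,8}
'd' @ 5: {1,2,3,4,6,9}  ✓accept
'a' @ 6: {7,8}
'd' @ 7: {1,2,3,4,6,9}  ✓accept
final: {1,2,3,4,6,9}; accept 1 in set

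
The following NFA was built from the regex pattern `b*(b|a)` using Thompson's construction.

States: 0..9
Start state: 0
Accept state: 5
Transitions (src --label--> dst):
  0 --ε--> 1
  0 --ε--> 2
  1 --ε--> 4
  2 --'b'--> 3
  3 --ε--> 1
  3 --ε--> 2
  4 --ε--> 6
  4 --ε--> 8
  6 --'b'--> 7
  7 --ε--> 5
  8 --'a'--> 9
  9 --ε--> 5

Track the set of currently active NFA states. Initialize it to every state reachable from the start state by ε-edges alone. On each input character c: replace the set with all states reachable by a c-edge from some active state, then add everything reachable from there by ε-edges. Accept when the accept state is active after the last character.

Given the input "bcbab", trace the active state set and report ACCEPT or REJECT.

Answer: REJECT

Steps:
S₀ = ε-closure({0}) = {0,1,2,4,6,8}
'b' @ 1: {1,2,3,4,5,6,7,8}  (accept∈set)
'c' @ 2: {}  — state set empty
rest 'bab' ignored (set empty)
end set {} — state 5 not in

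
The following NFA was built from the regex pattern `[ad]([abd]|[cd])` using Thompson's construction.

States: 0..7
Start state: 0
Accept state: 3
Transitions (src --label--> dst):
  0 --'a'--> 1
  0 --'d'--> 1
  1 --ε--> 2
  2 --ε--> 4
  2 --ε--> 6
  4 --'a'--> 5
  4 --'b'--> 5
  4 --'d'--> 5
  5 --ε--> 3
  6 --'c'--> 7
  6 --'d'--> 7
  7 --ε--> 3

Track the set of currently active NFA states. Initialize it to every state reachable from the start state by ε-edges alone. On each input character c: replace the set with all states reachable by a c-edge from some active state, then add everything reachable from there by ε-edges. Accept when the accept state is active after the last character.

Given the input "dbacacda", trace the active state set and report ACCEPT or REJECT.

initial (ε-close {0}): {0}
'd' @ 1: {1,2,4,6}
'b' @ 2: {3,5}  [accepting]
'a' @ 3: {}  — dead — no transitions
rest 'cacda' ignored (set empty)
end set {} — state 3 not in

Answer: REJECT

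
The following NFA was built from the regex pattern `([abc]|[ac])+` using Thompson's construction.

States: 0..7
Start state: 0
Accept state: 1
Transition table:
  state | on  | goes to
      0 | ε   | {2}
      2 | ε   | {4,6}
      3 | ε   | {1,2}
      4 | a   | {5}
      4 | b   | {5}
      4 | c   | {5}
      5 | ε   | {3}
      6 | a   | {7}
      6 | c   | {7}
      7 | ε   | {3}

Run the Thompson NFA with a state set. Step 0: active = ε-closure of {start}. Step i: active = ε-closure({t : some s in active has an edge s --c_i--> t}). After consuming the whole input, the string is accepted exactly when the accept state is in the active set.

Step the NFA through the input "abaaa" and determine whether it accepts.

initial (ε-close {0}): {0,2,4,6}
'a' @ 1: {1,2,3,4,5,6,7}  ✓accept
'b' @ 2: {1,2,3,4,5,6}  ✓accept
'a' @ 3: {1,2,3,4,5,6,7}  ✓accept
'a' @ 4: {1,2,3,4,5,6,7}  ✓accept
'a' @ 5: {1,2,3,4,5,6,7}  ✓accept
after full input: {1,2,3,4,5,6,7}  (accept=1 in)

Answer: ACCEPT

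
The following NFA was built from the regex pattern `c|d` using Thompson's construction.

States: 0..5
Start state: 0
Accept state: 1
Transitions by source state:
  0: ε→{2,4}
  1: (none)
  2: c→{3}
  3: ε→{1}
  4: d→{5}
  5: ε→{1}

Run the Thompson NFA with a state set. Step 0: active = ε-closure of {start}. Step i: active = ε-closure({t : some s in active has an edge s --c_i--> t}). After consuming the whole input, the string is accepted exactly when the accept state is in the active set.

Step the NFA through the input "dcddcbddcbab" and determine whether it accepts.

Answer: REJECT

Derivation:
start: ε-closure({0}) = {0,2,4}
'd' @ 1: {1,5}  (accept∈set)
'c' @ 2: {}  — dead — no transitions
rest 'ddcbddcbab' ignored (set empty)
end set {} — state 1 not in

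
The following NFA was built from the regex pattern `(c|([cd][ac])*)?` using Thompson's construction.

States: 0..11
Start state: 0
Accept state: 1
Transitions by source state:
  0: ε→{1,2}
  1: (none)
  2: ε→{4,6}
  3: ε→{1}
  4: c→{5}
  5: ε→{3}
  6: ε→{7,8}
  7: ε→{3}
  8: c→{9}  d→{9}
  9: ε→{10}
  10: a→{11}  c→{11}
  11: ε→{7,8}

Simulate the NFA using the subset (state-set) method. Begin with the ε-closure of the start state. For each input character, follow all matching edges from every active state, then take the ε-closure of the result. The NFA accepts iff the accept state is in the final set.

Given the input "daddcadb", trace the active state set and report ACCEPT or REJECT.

S₀ = ε-closure({0}) = {0,1,2,3,4,6,7,8}
'd' @ 1: {9,10}
'a' @ 2: {1,3,7,8,11}  ✓accept
'd' @ 3: {9,10}
'd' @ 4: {}  — no active states
rest 'cadb' ignored (set empty)
after full input: {}  (accept=1 not in)

Answer: REJECT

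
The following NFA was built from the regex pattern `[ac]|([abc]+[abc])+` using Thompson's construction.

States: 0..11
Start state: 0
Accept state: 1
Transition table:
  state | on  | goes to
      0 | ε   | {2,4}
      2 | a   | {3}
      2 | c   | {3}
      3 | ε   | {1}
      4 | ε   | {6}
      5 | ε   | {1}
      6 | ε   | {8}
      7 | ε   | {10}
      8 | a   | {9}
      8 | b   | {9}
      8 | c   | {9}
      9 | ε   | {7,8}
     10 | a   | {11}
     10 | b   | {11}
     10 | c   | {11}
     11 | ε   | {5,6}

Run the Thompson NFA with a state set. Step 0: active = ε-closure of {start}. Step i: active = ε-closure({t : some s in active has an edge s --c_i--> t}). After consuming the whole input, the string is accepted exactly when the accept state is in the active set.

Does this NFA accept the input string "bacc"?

Answer: ACCEPT

Derivation:
start: ε-closure({0}) = {0,2,4,6,8}
'b' @ 1: {7,8,9,10}
'a' @ 2: {1,5,6,7,8,9,10,11}  ✓accept
'c' @ 3: {1,5,6,7,8,9,10,11}  ✓accept
'c' @ 4: {1,5,6,7,8,9,10,11}  ✓accept
final: {1,5,6,7,8,9,10,11}; accept 1 in set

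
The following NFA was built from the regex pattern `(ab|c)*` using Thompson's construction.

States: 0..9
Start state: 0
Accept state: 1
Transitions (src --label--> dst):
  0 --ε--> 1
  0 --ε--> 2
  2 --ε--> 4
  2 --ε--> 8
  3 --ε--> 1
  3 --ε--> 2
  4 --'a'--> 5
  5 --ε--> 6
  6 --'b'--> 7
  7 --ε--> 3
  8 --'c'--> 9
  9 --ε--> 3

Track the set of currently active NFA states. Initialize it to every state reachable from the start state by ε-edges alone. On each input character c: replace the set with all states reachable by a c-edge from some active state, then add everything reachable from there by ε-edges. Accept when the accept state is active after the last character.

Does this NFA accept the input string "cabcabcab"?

S₀ = ε-closure({0}) = {0,1,2,4,8}
'c' @ 1: {1,2,3,4,8,9}  (accept∈set)
'a' @ 2: {5,6}
'b' @ 3: {1,2,3,4,7,8}  (accept∈set)
'c' @ 4: {1,2,3,4,8,9}  (accept∈set)
'a' @ 5: {5,6}
'b' @ 6: {1,2,3,4,7,8}  (accept∈set)
'c' @ 7: {1,2,3,4,8,9}  (accept∈set)
'a' @ 8: {5,6}
'b' @ 9: {1,2,3,4,7,8}  (accept∈set)
final: {1,2,3,4,7,8}; accept 1 in set

Answer: ACCEPT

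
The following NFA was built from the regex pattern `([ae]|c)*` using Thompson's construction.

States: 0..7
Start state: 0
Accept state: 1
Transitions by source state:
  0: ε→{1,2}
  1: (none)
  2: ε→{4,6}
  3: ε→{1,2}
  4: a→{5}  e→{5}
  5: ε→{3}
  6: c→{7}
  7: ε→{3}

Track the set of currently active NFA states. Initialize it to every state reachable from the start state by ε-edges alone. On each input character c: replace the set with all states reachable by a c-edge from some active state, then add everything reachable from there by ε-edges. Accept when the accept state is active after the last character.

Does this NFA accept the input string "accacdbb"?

start: ε-closure({0}) = {0,1,2,4,6}
'a' @ 1: {1,2,3,4,5,6}  (accept∈set)
'c' @ 2: {1,2,3,4,6,7}  (accept∈set)
'c' @ 3: {1,2,3,4,6,7}  (accept∈set)
'a' @ 4: {1,2,3,4,5,6}  (accept∈set)
'c' @ 5: {1,2,3,4,6,7}  (accept∈set)
'd' @ 6: {}  — no active states
rest 'bb' ignored (set empty)
end set {} — state 1 not in

Answer: REJECT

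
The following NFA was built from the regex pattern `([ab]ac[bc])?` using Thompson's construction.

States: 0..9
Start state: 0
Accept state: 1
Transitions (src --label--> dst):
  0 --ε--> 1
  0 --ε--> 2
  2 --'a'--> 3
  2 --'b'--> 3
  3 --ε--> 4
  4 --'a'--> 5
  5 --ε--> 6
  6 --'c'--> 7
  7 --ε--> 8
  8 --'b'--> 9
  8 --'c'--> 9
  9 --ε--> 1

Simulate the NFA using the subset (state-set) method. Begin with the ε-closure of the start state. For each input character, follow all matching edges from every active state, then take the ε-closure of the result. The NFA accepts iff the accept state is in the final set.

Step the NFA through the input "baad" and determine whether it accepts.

S₀ = ε-closure({0}) = {0,1,2}
'b' @ 1: {3,4}
'a' @ 2: {5,6}
'a' @ 3: {}  — no active states
rest 'd' ignored (set empty)
end set {} — state 1 not in

Answer: REJECT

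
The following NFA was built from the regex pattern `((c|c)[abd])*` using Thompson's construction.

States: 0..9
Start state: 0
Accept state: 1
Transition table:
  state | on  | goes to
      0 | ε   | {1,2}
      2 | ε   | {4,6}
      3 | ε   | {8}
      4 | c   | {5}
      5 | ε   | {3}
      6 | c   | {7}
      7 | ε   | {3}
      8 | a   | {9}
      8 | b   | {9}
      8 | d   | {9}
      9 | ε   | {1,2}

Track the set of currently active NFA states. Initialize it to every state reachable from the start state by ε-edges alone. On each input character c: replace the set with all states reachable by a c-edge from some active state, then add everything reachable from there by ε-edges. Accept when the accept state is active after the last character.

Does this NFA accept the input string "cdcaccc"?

S₀ = ε-closure({0}) = {0,1,2,4,6}
'c' @ 1: {3,5,7,8}
'd' @ 2: {1,2,4,6,9}  [accepting]
'c' @ 3: {3,5,7,8}
'a' @ 4: {1,2,4,6,9}  [accepting]
'c' @ 5: {3,5,7,8}
'c' @ 6: {}  — no active states
rest 'c' ignored (set empty)
after full input: {}  (accept=1 not in)

Answer: REJECT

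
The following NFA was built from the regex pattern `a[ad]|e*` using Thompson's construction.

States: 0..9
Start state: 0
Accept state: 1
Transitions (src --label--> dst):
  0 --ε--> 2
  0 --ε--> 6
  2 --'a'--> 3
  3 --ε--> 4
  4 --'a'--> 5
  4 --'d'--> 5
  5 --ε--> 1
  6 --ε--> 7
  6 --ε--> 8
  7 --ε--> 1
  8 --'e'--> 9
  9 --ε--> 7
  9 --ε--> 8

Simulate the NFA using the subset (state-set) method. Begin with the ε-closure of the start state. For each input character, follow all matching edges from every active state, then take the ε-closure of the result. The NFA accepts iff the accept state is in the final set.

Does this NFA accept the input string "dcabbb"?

Answer: REJECT

Trace:
start: ε-closure({0}) = {0,1,2,6,7,8}
'd' @ 1: {}  — dead — no transitions
rest 'cabbb' ignored (set empty)
after full input: {}  (accept=1 not in)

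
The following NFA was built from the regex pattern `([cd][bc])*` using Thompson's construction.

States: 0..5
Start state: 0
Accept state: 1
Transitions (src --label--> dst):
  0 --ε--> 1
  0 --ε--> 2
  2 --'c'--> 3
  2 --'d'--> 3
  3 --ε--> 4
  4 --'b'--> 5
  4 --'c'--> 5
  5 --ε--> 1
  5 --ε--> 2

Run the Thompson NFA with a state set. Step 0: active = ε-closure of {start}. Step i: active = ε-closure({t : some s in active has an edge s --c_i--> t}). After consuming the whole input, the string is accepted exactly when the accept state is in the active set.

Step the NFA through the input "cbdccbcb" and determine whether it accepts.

Answer: ACCEPT

Derivation:
S₀ = ε-closure({0}) = {0,1,2}
'c' @ 1: {3,4}
'b' @ 2: {1,2,5}  ✓accept
'd' @ 3: {3,4}
'c' @ 4: {1,2,5}  ✓accept
'c' @ 5: {3,4}
'b' @ 6: {1,2,5}  ✓accept
'c' @ 7: {3,4}
'b' @ 8: {1,2,5}  ✓accept
after full input: {1,2,5}  (accept=1 in)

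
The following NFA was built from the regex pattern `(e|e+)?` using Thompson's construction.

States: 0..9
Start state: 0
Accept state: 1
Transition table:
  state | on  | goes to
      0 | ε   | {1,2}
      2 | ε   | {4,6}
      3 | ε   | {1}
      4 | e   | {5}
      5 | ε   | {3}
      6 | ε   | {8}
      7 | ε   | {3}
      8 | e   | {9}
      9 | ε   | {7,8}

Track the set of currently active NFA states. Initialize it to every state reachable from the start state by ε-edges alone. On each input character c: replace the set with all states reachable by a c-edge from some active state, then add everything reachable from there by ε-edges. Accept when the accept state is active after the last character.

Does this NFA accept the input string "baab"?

Answer: REJECT

Steps:
S₀ = ε-closure({0}) = {0,1,2,4,6,8}
'b' @ 1: {}  — state set empty
rest 'aab' ignored (set empty)
after full input: {}  (accept=1 not in)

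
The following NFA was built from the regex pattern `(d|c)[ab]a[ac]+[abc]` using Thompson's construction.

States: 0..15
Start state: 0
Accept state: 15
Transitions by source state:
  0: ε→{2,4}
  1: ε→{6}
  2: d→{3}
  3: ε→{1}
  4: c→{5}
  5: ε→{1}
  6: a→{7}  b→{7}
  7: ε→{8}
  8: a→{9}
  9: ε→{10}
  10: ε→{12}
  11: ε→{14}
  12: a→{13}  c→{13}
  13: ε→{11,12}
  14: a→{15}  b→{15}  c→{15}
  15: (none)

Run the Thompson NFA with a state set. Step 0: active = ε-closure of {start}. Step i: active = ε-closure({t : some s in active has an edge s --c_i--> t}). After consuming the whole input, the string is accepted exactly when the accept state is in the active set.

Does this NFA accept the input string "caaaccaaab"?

start: ε-closure({0}) = {0,2,4}
'c' @ 1: {1,5,6}
'a' @ 2: {7,8}
'a' @ 3: {9,10,12}
'a' @ 4: {11,12,13,14}
'c' @ 5: {11,12,13,14,15}  ✓accept
'c' @ 6: {11,12,13,14,15}  ✓accept
'a' @ 7: {11,12,13,14,15}  ✓accept
'a' @ 8: {11,12,13,14,15}  ✓accept
'a' @ 9: {11,12,13,14,15}  ✓accept
'b' @ 10: {15}  ✓accept
after full input: {15}  (accept=15 in)

Answer: ACCEPT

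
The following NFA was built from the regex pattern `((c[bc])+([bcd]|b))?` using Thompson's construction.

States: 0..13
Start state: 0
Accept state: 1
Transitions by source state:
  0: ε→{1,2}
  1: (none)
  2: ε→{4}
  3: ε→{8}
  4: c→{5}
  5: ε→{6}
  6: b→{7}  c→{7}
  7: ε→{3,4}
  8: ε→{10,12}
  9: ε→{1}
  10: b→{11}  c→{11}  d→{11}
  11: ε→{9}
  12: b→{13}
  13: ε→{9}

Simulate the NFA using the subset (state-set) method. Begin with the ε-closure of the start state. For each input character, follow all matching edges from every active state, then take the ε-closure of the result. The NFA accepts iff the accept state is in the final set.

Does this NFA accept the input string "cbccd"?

start: ε-closure({0}) = {0,1,2,4}
'c' @ 1: {5,6}
'b' @ 2: {3,4,7,8,10,12}
'c' @ 3: {1,5,6,9,11}  ✓accept
'c' @ 4: {3,4,7,8,10,12}
'd' @ 5: {1,9,11}  ✓accept
after full input: {1,9,11}  (accept=1 in)

Answer: ACCEPT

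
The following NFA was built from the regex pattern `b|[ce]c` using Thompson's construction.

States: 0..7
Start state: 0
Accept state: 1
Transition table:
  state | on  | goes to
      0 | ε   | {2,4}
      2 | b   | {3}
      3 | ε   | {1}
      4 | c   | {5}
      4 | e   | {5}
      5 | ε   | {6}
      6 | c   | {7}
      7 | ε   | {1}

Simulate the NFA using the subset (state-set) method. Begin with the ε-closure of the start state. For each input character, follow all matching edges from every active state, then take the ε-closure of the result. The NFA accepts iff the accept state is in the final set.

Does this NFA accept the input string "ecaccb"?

Answer: REJECT

Steps:
start: ε-closure({0}) = {0,2,4}
'e' @ 1: {5,6}
'c' @ 2: {1,7}  (accept∈set)
'a' @ 3: {}  — no active states
rest 'ccb' ignored (set empty)
end set {} — state 1 not in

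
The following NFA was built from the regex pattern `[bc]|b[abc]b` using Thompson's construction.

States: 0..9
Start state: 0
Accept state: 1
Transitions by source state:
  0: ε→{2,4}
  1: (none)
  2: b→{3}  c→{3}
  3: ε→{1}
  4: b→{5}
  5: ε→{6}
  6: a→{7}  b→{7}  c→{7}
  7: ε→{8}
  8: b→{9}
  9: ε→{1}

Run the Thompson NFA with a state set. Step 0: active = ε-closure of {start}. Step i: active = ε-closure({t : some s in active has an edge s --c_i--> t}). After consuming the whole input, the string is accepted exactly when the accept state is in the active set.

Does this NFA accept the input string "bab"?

Answer: ACCEPT

Steps:
initial (ε-close {0}): {0,2,4}
'b' @ 1: {1,3,5,6}  (accept∈set)
'a' @ 2: {7,8}
'b' @ 3: {1,9}  (accept∈set)
end set {1,9} — state 1 in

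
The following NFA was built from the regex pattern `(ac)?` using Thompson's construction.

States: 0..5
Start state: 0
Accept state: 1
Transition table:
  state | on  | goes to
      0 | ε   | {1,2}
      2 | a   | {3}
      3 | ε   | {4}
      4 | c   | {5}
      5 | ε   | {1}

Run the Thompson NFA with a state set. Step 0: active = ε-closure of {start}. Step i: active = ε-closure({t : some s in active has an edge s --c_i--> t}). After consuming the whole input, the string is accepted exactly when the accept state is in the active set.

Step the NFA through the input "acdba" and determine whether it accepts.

start: ε-closure({0}) = {0,1,2}
'a' @ 1: {3,4}
'c' @ 2: {1,5}  (accept∈set)
'd' @ 3: {}  — state set empty
rest 'ba' ignored (set empty)
after full input: {}  (accept=1 not in)

Answer: REJECT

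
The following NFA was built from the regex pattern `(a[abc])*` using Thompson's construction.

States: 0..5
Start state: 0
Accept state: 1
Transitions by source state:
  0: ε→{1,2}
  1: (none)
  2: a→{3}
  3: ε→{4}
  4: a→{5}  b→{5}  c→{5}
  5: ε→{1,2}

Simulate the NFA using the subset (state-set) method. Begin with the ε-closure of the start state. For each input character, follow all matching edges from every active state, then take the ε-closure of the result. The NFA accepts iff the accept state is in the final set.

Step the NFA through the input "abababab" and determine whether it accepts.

Answer: ACCEPT

Derivation:
start: ε-closure({0}) = {0,1,2}
'a' @ 1: {3,4}
'b' @ 2: {1,2,5}  [accepting]
'a' @ 3: {3,4}
'b' @ 4: {1,2,5}  [accepting]
'a' @ 5: {3,4}
'b' @ 6: {1,2,5}  [accepting]
'a' @ 7: {3,4}
'b' @ 8: {1,2,5}  [accepting]
after full input: {1,2,5}  (accept=1 in)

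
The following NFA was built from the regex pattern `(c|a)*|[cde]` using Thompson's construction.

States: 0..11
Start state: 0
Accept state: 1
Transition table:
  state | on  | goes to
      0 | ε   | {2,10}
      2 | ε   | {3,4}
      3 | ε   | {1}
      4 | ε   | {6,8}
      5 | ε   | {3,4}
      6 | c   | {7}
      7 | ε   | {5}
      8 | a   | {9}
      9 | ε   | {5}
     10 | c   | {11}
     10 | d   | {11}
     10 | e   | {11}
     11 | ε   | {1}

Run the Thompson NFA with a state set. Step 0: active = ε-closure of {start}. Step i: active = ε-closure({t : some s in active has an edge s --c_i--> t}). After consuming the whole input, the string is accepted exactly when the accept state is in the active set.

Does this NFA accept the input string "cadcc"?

Answer: REJECT

Steps:
initial (ε-close {0}): {0,1,2,3,4,6,8,10}
'c' @ 1: {1,3,4,5,6,7,8,11}  (accept∈set)
'a' @ 2: {1,3,4,5,6,8,9}  (accept∈set)
'd' @ 3: {}  — state set empty
rest 'cc' ignored (set empty)
final: {}; accept 1 not in set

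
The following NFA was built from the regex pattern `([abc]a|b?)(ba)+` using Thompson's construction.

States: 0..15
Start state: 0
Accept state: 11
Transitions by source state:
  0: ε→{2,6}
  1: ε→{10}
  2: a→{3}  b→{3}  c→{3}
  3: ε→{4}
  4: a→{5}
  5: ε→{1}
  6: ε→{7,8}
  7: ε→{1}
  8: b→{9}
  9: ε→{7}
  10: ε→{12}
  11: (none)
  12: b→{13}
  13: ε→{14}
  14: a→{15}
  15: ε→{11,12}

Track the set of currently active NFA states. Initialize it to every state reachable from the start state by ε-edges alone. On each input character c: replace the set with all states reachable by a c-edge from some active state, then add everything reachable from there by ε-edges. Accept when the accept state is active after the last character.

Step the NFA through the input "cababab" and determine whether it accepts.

initial (ε-close {0}): {0,1,2,6,7,8,10,12}
'c' @ 1: {3,4}
'a' @ 2: {1,5,10,12}
'b' @ 3: {13,14}
'a' @ 4: {11,12,15}  (accept∈set)
'b' @ 5: {13,14}
'a' @ 6: {11,12,15}  (accept∈set)
'b' @ 7: {13,14}
after full input: {13,14}  (accept=11 not in)

Answer: REJECT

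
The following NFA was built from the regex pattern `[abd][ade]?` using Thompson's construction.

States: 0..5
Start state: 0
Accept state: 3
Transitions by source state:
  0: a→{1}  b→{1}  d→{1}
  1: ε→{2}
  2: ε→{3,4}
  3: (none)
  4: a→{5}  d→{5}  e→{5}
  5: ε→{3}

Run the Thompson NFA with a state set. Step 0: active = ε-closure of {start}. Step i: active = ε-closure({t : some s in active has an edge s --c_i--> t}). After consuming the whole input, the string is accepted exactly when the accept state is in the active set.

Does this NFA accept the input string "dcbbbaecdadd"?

Answer: REJECT

Derivation:
S₀ = ε-closure({0}) = {0}
'd' @ 1: {1,2,3,4}  ✓accept
'c' @ 2: {}  — state set empty
rest 'bbbaecdadd' ignored (set empty)
after full input: {}  (accept=3 not in)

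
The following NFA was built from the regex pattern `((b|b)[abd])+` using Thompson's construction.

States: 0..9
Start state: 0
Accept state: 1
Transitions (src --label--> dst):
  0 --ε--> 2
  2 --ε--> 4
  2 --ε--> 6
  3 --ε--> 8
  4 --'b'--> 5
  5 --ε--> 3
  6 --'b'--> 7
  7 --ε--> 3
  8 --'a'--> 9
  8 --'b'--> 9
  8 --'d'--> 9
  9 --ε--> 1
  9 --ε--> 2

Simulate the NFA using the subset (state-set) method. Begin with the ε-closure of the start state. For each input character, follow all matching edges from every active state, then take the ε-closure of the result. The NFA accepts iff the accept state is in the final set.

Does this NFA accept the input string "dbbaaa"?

initial (ε-close {0}): {0,2,4,6}
'd' @ 1: {}  — dead — no transitions
rest 'bbaaa' ignored (set empty)
end set {} — state 1 not in

Answer: REJECT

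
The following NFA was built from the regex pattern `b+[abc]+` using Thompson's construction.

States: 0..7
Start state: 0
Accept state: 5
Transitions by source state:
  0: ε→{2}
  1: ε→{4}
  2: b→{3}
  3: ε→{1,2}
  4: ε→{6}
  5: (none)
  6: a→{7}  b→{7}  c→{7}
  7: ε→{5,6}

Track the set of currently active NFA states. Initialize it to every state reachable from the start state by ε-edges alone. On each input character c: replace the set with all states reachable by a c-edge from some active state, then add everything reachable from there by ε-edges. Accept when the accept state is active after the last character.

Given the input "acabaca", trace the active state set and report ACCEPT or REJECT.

initial (ε-close {0}): {0,2}
'a' @ 1: {}  — state set empty
rest 'cabaca' ignored (set empty)
final: {}; accept 5 not in set

Answer: REJECT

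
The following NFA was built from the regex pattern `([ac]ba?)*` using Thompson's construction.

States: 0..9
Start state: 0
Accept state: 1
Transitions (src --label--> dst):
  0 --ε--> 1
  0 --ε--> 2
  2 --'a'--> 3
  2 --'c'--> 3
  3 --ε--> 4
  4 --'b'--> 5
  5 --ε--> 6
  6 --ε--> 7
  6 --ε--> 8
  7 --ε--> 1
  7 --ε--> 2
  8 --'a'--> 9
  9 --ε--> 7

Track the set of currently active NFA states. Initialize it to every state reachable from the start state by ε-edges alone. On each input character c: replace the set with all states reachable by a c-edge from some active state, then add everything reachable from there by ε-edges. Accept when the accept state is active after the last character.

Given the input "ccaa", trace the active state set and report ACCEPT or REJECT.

S₀ = ε-closure({0}) = {0,1,2}
'c' @ 1: {3,4}
'c' @ 2: {}  — no active states
rest 'aa' ignored (set empty)
final: {}; accept 1 not in set

Answer: REJECT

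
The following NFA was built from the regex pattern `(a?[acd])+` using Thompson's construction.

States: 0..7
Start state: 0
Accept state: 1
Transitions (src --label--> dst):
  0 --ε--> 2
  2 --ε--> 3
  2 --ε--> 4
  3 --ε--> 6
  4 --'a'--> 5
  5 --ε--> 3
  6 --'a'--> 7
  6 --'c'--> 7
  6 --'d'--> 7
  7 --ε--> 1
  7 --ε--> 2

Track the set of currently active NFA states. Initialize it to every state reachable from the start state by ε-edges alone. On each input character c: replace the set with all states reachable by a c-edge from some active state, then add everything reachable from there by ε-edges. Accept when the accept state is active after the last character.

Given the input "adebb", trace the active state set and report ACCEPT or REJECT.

start: ε-closure({0}) = {0,2,3,4,6}
'a' @ 1: {1,2,3,4,5,6,7}  ✓accept
'd' @ 2: {1,2,3,4,6,7}  ✓accept
'e' @ 3: {}  — dead — no transitions
rest 'bb' ignored (set empty)
final: {}; accept 1 not in set

Answer: REJECT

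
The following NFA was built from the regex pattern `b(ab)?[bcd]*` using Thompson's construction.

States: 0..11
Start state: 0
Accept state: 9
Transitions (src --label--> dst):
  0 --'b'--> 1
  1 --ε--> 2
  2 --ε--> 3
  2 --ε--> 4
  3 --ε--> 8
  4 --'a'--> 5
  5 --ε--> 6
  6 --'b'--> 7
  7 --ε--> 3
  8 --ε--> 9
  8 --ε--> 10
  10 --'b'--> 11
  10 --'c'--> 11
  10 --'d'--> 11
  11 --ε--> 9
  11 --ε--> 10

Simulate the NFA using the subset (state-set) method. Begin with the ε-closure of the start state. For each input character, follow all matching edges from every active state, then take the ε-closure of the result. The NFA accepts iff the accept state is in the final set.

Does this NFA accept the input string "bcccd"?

S₀ = ε-closure({0}) = {0}
'b' @ 1: {1,2,3,4,8,9,10}  (accept∈set)
'c' @ 2: {9,10,11}  (accept∈set)
'c' @ 3: {9,10,11}  (accept∈set)
'c' @ 4: {9,10,11}  (accept∈set)
'd' @ 5: {9,10,11}  (accept∈set)
final: {9,10,11}; accept 9 in set

Answer: ACCEPT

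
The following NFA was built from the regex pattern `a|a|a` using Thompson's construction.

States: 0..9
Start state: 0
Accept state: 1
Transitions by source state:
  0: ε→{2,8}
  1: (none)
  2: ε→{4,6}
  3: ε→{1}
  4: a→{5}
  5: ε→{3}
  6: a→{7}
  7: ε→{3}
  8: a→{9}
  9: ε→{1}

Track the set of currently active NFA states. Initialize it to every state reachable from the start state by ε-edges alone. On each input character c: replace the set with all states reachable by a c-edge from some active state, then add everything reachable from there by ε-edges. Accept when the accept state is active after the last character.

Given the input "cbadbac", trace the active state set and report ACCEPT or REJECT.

Answer: REJECT

Trace:
S₀ = ε-closure({0}) = {0,2,4,6,8}
'c' @ 1: {}  — dead — no transitions
rest 'badbac' ignored (set empty)
final: {}; accept 1 not in set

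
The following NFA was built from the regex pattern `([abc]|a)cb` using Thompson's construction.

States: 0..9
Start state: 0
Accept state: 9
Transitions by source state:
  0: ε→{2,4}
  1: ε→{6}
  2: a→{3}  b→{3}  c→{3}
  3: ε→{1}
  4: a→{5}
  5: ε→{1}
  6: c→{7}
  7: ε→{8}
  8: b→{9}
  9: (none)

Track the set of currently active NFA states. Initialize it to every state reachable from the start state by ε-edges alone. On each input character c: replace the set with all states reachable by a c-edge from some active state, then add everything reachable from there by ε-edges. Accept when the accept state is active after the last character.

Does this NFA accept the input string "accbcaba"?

Answer: REJECT

Derivation:
S₀ = ε-closure({0}) = {0,2,4}
'a' @ 1: {1,3,5,6}
'c' @ 2: {7,8}
'c' @ 3: {}  — no active states
rest 'bcaba' ignored (set empty)
final: {}; accept 9 not in set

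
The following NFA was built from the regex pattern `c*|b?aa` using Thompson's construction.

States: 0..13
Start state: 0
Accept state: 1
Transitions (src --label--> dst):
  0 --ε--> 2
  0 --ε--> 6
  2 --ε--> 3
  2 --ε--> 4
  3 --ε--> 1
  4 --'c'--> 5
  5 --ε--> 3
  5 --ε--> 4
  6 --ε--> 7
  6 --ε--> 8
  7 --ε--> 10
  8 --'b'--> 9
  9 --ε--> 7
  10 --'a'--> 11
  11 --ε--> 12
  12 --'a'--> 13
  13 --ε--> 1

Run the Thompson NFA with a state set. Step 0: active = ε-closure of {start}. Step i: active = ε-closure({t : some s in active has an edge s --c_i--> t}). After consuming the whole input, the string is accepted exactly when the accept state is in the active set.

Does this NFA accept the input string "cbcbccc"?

Answer: REJECT

Trace:
start: ε-closure({0}) = {0,1,2,3,4,6,7,8,10}
'c' @ 1: {1,3,4,5}  ✓accept
'b' @ 2: {}  — no active states
rest 'cbccc' ignored (set empty)
after full input: {}  (accept=1 not in)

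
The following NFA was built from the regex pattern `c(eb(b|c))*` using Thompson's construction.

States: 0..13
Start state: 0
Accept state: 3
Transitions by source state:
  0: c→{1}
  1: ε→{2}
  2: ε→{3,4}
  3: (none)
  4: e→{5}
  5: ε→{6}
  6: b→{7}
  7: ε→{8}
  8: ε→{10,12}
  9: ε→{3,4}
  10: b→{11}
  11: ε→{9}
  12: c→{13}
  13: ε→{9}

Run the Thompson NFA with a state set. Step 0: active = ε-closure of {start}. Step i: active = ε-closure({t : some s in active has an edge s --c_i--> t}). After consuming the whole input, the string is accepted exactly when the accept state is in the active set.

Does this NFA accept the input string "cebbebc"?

start: ε-closure({0}) = {0}
'c' @ 1: {1,2,3,4}  [accepting]
'e' @ 2: {5,6}
'b' @ 3: {7,8,10,12}
'b' @ 4: {3,4,9,11}  [accepting]
'e' @ 5: {5,6}
'b' @ 6: {7,8,10,12}
'c' @ 7: {3,4,9,13}  [accepting]
after full input: {3,4,9,13}  (accept=3 in)

Answer: ACCEPT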